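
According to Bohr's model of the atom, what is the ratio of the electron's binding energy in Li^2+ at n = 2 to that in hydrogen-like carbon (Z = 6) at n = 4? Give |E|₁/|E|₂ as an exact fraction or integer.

|E| ∝ Z^2 · n^-2
|E|₁/|E|₂ = (3/6)^2 · (2/4)^-2 = 1

1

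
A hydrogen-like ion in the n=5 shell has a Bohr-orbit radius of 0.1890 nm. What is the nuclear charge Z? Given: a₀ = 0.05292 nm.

r_n = n²a₀/Z ⇒ Z = n²a₀/r = 5² × 0.05292 / 0.1890 ≈ 7.00
Z = 7

7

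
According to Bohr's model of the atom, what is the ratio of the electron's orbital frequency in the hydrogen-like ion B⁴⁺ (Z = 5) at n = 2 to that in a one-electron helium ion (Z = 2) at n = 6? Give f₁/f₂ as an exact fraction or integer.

f ∝ Z^2 · n^-3
f₁/f₂ = (5/2)^2 · (2/6)^-3 = 675/4

675/4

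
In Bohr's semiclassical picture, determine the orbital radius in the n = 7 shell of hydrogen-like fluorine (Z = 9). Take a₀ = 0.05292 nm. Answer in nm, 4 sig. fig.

0.2881 nm

r_n = n²a₀/Z = 7² × 0.05292 / 9
    = 49 × 0.05292 / 9 = 0.2881 nm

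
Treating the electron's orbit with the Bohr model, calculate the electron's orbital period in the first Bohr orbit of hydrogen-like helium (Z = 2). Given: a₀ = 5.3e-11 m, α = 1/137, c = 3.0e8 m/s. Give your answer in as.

r = n²a₀/Z = 1²·5.3e-11/2 = 2.6e-11 m
v = Zαc/n = 2·0.0073·3.0e8/1 = 4.4e6 m/s
T = 2πr/v = 3.8e-17 s = 38 as

38 as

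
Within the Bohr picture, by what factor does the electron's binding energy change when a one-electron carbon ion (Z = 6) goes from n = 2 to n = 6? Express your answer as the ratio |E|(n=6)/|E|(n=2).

|E| ∝ Z^2 · n^-2; with Z fixed, |E| ∝ n^-2.
|E|(n=6)/|E|(n=2) = (6/2)^-2 = 1/9

1/9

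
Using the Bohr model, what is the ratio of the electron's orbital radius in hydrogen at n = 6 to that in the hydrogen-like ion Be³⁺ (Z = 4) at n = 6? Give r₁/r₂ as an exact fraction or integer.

r ∝ Z^-1 · n^2
r₁/r₂ = (1/4)^-1 · (6/6)^2 = 4

4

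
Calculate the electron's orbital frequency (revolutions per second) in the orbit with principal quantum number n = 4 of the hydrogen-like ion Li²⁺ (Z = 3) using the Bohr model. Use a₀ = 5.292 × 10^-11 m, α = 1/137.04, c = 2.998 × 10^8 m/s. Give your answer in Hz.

9.252 × 10^14 Hz

r = n²a₀/Z = 2.822 × 10^-10 m, v = Zαc/n = 1.641 × 10^6 m/s
f = v/(2πr) = 9.252 × 10^14 Hz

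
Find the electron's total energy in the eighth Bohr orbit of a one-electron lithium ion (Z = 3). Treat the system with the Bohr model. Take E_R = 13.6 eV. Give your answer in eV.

-1.91 eV

E_n = −E_R·Z²/n² = −13.6 × 3²/8² = -1.91 eV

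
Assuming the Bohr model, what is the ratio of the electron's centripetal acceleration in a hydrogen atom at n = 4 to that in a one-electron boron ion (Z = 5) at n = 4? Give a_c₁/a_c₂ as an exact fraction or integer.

a_c ∝ Z^3 · n^-4
a_c₁/a_c₂ = (1/5)^3 · (4/4)^-4 = 1/125

1/125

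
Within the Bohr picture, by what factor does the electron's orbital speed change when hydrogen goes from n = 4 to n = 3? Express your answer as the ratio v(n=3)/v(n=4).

v ∝ Z^1 · n^-1; with Z fixed, v ∝ n^-1.
v(n=3)/v(n=4) = (3/4)^-1 = 4/3

4/3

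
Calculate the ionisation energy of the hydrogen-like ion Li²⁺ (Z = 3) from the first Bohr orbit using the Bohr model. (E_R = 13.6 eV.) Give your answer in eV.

E_n = −E_R·Z²/n² = −13.6 × 3²/1² eV = -122 eV
Ionisation energy = −E_n = 122 eV

122 eV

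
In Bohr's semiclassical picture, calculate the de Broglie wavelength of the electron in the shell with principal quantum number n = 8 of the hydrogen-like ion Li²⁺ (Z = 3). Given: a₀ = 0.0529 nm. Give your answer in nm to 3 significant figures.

The Bohr quantisation condition is nλ = 2πr_n.
r_n = n²a₀/Z = 1.13 nm
λ = 2πr_n/n = 2π·1.13/8 = 0.886 nm

0.886 nm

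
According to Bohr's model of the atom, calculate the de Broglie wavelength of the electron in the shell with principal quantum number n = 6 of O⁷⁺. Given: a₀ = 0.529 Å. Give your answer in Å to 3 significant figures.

The Bohr quantisation condition is nλ = 2πr_n.
r_n = n²a₀/Z = 2.38 Å
λ = 2πr_n/n = 2π·2.38/6 = 2.49 Å

2.49 Å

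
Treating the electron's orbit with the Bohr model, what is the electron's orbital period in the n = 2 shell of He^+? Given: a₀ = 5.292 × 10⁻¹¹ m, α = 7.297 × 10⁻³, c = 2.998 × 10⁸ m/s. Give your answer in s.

r = n²a₀/Z = 2²·5.292 × 10⁻¹¹/2 = 1.058 × 10⁻¹⁰ m
v = Zαc/n = 2·0.007297·2.998 × 10⁸/2 = 2.188 × 10⁶ m/s
T = 2πr/v = 3.040 × 10⁻¹⁶ s

3.040 × 10⁻¹⁶ s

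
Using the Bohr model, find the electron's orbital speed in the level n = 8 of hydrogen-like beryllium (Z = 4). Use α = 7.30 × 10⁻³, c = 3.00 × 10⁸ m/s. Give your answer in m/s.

1.09 × 10⁶ m/s

v_n = Zαc/n = 4 × 0.00730 × 3.00 × 10⁸ / 8
    = 1.09 × 10⁶ m/s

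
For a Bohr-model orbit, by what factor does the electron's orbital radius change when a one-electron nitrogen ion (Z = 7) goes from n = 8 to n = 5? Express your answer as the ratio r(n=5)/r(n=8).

r ∝ Z^-1 · n^2; with Z fixed, r ∝ n^2.
r(n=5)/r(n=8) = (5/8)^2 = 25/64

25/64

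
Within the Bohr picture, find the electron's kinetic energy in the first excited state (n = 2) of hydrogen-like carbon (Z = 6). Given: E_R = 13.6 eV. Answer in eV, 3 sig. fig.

For a Coulomb orbit the virial theorem gives K = −E_n.
E_n = −E_R·Z²/n², so K = E_R·Z²/n² = 13.6 × 6²/2² = 122 eV

122 eV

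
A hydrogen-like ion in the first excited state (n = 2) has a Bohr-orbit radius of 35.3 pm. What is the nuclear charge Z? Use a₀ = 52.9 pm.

6

r_n = n²a₀/Z ⇒ Z = n²a₀/r = 2² × 52.9 / 35.3 ≈ 5.99
Z = 6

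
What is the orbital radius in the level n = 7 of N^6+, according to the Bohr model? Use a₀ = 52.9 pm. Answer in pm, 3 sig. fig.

370 pm

r_n = n²a₀/Z = 7² × 52.9 / 7
    = 49 × 52.9 / 7 = 370 pm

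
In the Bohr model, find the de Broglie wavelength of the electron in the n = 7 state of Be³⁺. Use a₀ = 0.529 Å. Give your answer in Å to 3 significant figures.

5.82 Å

The Bohr quantisation condition is nλ = 2πr_n.
r_n = n²a₀/Z = 6.48 Å
λ = 2πr_n/n = 2π·6.48/7 = 5.82 Å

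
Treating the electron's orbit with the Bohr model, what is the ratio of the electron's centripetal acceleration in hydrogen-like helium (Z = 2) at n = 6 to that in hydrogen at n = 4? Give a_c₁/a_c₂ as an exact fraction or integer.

a_c ∝ Z^3 · n^-4
a_c₁/a_c₂ = (2/1)^3 · (6/4)^-4 = 128/81

128/81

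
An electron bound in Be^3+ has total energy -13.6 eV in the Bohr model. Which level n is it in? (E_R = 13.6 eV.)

E_n = −E_R Z²/n² ⇒ n² = E_R Z²/(−E_n) = 13.6 × 4² / 13.6 ≈ 16.00
n = 4

4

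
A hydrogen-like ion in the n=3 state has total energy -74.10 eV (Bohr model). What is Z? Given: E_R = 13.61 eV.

7

E_n = −E_R Z²/n² ⇒ Z² = −E_n n²/E_R = 74.10 × 3² / 13.61 ≈ 49.00
Z = 7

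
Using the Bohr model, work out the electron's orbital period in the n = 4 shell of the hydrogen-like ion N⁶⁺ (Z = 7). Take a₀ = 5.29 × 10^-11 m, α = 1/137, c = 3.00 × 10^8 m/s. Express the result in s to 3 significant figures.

1.98 × 10^-16 s

r = n²a₀/Z = 4²·5.29 × 10^-11/7 = 1.21 × 10^-10 m
v = Zαc/n = 7·0.00730·3.00 × 10^8/4 = 3.83 × 10^6 m/s
T = 2πr/v = 1.98 × 10^-16 s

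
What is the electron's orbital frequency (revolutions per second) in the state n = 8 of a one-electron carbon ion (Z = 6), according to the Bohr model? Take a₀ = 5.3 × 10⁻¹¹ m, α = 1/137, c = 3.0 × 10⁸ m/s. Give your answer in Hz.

r = n²a₀/Z = 5.7 × 10⁻¹⁰ m, v = Zαc/n = 1.6 × 10⁶ m/s
f = v/(2πr) = 4.6 × 10¹⁴ Hz

4.6 × 10¹⁴ Hz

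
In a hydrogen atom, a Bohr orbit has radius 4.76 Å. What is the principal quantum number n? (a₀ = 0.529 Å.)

3

r_n = n²a₀/Z ⇒ n² = rZ/a₀ = 4.76 × 1 / 0.529 ≈ 9.00
n = 3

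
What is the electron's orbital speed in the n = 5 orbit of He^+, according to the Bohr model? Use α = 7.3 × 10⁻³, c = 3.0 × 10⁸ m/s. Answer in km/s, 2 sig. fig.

v_n = Zαc/n = 2 × 0.0073 × 3.0 × 10⁸ / 5
    = 880 km/s

880 km/s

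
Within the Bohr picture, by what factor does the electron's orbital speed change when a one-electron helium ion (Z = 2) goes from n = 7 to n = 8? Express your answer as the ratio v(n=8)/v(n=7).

v ∝ Z^1 · n^-1; with Z fixed, v ∝ n^-1.
v(n=8)/v(n=7) = (8/7)^-1 = 7/8

7/8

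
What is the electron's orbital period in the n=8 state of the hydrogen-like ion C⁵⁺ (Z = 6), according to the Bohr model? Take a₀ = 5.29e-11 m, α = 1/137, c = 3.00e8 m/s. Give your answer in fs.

r = n²a₀/Z = 8²·5.29e-11/6 = 5.64e-10 m
v = Zαc/n = 6·0.00730·3.00e8/8 = 1.64e6 m/s
T = 2πr/v = 2.16e-15 s = 2.16 fs

2.16 fs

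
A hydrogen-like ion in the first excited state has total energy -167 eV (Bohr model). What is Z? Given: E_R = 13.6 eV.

E_n = −E_R Z²/n² ⇒ Z² = −E_n n²/E_R = 167 × 2² / 13.6 ≈ 49.12
Z = 7

7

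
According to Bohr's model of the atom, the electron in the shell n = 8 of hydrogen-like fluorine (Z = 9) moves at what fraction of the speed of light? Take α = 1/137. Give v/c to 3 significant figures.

v_n = Zαc/n, so v/c = Zα/n = 9 × 0.00730 / 8 = 0.00821

0.00821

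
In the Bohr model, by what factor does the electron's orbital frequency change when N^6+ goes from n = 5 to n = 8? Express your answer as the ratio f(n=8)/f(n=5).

125/512

f ∝ Z^2 · n^-3; with Z fixed, f ∝ n^-3.
f(n=8)/f(n=5) = (8/5)^-3 = 125/512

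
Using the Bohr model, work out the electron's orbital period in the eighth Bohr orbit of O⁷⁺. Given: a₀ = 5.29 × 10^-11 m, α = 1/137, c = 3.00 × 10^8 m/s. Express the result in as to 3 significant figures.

1210 as

r = n²a₀/Z = 8²·5.29 × 10^-11/8 = 4.23 × 10^-10 m
v = Zαc/n = 8·0.00730·3.00 × 10^8/8 = 2.19 × 10^6 m/s
T = 2πr/v = 1.21 × 10^-15 s = 1210 as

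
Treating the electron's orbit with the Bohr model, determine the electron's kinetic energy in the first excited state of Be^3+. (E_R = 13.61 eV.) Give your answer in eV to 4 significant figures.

54.44 eV

For a Coulomb orbit the virial theorem gives K = −E_n.
E_n = −E_R·Z²/n², so K = E_R·Z²/n² = 13.61 × 4²/2² = 54.44 eV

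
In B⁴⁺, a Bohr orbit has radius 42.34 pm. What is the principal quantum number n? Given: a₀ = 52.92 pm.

2

r_n = n²a₀/Z ⇒ n² = rZ/a₀ = 42.34 × 5 / 52.92 ≈ 4.00
n = 2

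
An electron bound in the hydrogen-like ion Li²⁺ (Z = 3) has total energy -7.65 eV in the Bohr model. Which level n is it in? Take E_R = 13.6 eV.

4

E_n = −E_R Z²/n² ⇒ n² = E_R Z²/(−E_n) = 13.6 × 3² / 7.65 ≈ 16.00
n = 4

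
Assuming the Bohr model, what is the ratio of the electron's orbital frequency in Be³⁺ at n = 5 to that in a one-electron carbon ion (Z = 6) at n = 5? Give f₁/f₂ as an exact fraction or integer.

4/9

f ∝ Z^2 · n^-3
f₁/f₂ = (4/6)^2 · (5/5)^-3 = 4/9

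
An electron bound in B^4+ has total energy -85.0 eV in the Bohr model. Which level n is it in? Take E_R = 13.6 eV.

2

E_n = −E_R Z²/n² ⇒ n² = E_R Z²/(−E_n) = 13.6 × 5² / 85.0 ≈ 4.00
n = 2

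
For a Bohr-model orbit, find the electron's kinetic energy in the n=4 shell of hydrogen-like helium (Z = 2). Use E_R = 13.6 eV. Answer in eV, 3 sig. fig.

3.40 eV

For a Coulomb orbit the virial theorem gives K = −E_n.
E_n = −E_R·Z²/n², so K = E_R·Z²/n² = 13.6 × 2²/4² = 3.40 eV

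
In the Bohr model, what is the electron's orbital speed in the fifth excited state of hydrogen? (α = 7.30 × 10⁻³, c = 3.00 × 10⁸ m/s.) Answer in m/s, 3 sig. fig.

3.65 × 10⁵ m/s

v_n = Zαc/n = 1 × 0.00730 × 3.00 × 10⁸ / 6
    = 3.65 × 10⁵ m/s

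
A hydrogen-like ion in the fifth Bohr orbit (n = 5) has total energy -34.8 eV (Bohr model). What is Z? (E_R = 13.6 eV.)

E_n = −E_R Z²/n² ⇒ Z² = −E_n n²/E_R = 34.8 × 5² / 13.6 ≈ 63.97
Z = 8

8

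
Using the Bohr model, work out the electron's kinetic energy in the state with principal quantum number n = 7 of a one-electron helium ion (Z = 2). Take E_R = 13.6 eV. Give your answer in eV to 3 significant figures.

1.11 eV

For a Coulomb orbit the virial theorem gives K = −E_n.
E_n = −E_R·Z²/n², so K = E_R·Z²/n² = 13.6 × 2²/7² = 1.11 eV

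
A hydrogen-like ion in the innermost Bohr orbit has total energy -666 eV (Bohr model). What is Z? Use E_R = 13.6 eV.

E_n = −E_R Z²/n² ⇒ Z² = −E_n n²/E_R = 666 × 1² / 13.6 ≈ 48.97
Z = 7

7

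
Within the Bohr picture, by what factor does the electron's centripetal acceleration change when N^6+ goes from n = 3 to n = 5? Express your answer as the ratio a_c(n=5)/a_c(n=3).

81/625

a_c ∝ Z^3 · n^-4; with Z fixed, a_c ∝ n^-4.
a_c(n=5)/a_c(n=3) = (5/3)^-4 = 81/625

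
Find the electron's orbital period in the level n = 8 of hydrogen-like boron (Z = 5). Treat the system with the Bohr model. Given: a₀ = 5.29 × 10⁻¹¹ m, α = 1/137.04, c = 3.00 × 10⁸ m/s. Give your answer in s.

3.11 × 10⁻¹⁵ s

r = n²a₀/Z = 8²·5.29 × 10⁻¹¹/5 = 6.77 × 10⁻¹⁰ m
v = Zαc/n = 5·0.00730·3.00 × 10⁸/8 = 1.37 × 10⁶ m/s
T = 2πr/v = 3.11 × 10⁻¹⁵ s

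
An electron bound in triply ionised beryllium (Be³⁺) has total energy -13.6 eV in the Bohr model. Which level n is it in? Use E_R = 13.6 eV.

E_n = −E_R Z²/n² ⇒ n² = E_R Z²/(−E_n) = 13.6 × 4² / 13.6 ≈ 16.00
n = 4

4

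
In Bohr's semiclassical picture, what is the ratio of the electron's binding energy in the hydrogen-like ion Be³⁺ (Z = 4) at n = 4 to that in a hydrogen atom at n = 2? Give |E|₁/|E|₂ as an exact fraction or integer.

4

|E| ∝ Z^2 · n^-2
|E|₁/|E|₂ = (4/1)^2 · (4/2)^-2 = 4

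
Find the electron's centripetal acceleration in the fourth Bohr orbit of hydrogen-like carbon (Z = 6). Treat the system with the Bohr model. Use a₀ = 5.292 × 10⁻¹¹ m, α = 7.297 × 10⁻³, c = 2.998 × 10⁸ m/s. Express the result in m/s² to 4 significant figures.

r = n²a₀/Z = 1.411 × 10⁻¹⁰ m, v = Zαc/n = 3.281 × 10⁶ m/s
a = v²/r = (3.281 × 10⁶)² / 1.411 × 10⁻¹⁰ = 7.630 × 10²² m/s²

7.630 × 10²² m/s²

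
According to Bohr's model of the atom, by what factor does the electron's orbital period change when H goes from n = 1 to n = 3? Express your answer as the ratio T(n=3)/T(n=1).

27

T ∝ Z^-2 · n^3; with Z fixed, T ∝ n^3.
T(n=3)/T(n=1) = (3/1)^3 = 27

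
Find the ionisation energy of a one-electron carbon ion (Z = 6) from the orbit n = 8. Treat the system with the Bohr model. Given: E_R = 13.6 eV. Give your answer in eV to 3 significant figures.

7.65 eV

E_n = −E_R·Z²/n² = −13.6 × 6²/8² eV = -7.65 eV
Ionisation energy = −E_n = 7.65 eV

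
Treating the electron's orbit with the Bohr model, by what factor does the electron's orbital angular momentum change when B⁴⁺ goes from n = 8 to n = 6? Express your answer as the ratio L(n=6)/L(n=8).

3/4

L = nℏ depends only on n, so L ∝ n.
L(n=6)/L(n=8) = (6/8)^1 = 3/4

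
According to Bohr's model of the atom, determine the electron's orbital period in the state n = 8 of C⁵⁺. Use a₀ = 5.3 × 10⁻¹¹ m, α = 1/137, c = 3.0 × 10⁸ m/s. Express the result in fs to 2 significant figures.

r = n²a₀/Z = 8²·5.3 × 10⁻¹¹/6 = 5.7 × 10⁻¹⁰ m
v = Zαc/n = 6·0.0073·3.0 × 10⁸/8 = 1.6 × 10⁶ m/s
T = 2πr/v = 2.2 × 10⁻¹⁵ s = 2.2 fs

2.2 fs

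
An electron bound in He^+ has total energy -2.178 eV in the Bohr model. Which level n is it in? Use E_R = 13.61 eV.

5

E_n = −E_R Z²/n² ⇒ n² = E_R Z²/(−E_n) = 13.61 × 2² / 2.178 ≈ 25.00
n = 5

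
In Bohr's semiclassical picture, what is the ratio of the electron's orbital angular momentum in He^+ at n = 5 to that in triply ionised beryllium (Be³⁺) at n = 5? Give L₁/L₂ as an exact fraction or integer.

L = nℏ is independent of Z.
L₁/L₂ = n₁/n₂ = 5/5 = 1

1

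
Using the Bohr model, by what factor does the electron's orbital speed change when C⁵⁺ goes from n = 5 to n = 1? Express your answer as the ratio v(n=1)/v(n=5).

5

v ∝ Z^1 · n^-1; with Z fixed, v ∝ n^-1.
v(n=1)/v(n=5) = (1/5)^-1 = 5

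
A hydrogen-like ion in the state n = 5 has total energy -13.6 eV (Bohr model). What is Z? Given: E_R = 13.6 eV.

5

E_n = −E_R Z²/n² ⇒ Z² = −E_n n²/E_R = 13.6 × 5² / 13.6 ≈ 25.00
Z = 5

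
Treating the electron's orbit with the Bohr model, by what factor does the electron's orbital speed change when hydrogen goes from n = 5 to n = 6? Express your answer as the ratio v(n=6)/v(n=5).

v ∝ Z^1 · n^-1; with Z fixed, v ∝ n^-1.
v(n=6)/v(n=5) = (6/5)^-1 = 5/6

5/6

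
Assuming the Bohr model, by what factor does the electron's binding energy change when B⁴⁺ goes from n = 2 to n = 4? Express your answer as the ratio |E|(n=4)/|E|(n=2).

|E| ∝ Z^2 · n^-2; with Z fixed, |E| ∝ n^-2.
|E|(n=4)/|E|(n=2) = (4/2)^-2 = 1/4

1/4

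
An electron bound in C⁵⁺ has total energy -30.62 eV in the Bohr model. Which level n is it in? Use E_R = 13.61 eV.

4

E_n = −E_R Z²/n² ⇒ n² = E_R Z²/(−E_n) = 13.61 × 6² / 30.62 ≈ 16.00
n = 4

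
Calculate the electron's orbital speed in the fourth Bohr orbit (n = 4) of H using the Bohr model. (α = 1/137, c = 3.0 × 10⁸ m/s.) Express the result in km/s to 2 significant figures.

550 km/s

v_n = Zαc/n = 1 × 0.0073 × 3.0 × 10⁸ / 4
    = 550 km/s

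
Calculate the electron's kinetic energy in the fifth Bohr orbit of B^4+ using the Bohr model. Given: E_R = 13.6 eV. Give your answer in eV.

13.6 eV

For a Coulomb orbit the virial theorem gives K = −E_n.
E_n = −E_R·Z²/n², so K = E_R·Z²/n² = 13.6 × 5²/5² = 13.6 eV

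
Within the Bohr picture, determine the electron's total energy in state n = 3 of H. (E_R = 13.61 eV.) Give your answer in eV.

E_n = −E_R·Z²/n² = −13.61 × 1²/3² = -1.512 eV

-1.512 eV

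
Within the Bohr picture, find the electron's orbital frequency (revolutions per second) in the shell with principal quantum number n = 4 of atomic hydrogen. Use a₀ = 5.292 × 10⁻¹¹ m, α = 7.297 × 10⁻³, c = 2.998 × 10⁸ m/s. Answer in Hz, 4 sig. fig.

1.028 × 10¹⁴ Hz

r = n²a₀/Z = 8.467 × 10⁻¹⁰ m, v = Zαc/n = 5.469 × 10⁵ m/s
f = v/(2πr) = 1.028 × 10¹⁴ Hz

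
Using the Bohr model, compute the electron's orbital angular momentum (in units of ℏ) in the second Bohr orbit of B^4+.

L_n = nℏ, so L/ℏ = n = 2.

2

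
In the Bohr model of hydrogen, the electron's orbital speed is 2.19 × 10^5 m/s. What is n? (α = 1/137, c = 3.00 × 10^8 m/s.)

v_n = Zαc/n ⇒ n = Zαc/v = 1 × 0.00730 × 3.00 × 10^8 / 2.19 × 10^5 ≈ 10.00
n = 10

10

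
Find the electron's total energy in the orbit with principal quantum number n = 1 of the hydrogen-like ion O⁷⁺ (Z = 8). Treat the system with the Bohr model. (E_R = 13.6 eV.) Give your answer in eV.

-870 eV

E_n = −E_R·Z²/n² = −13.6 × 8²/1² = -870 eV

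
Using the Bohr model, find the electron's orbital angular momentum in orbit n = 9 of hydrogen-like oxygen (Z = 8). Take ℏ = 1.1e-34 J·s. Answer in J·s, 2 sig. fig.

9.9e-34 J·s

L_n = nℏ = 9 × 1.1e-34 = 9.9e-34 J·s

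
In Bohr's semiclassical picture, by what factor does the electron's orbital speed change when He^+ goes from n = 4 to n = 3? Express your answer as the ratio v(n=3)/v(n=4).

v ∝ Z^1 · n^-1; with Z fixed, v ∝ n^-1.
v(n=3)/v(n=4) = (3/4)^-1 = 4/3

4/3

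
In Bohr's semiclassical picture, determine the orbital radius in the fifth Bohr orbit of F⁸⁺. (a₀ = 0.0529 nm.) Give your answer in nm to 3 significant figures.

r_n = n²a₀/Z = 5² × 0.0529 / 9
    = 25 × 0.0529 / 9 = 0.147 nm

0.147 nm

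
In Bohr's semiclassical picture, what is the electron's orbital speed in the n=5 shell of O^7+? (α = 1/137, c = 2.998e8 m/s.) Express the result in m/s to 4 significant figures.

v_n = Zαc/n = 8 × 0.007299 × 2.998e8 / 5
    = 3.501e6 m/s

3.501e6 m/s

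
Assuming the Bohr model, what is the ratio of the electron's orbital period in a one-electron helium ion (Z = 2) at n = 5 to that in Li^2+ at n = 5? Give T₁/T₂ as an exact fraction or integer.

9/4

T ∝ Z^-2 · n^3
T₁/T₂ = (2/3)^-2 · (5/5)^3 = 9/4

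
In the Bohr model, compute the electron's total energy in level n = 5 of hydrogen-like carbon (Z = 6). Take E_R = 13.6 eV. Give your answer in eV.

E_n = −E_R·Z²/n² = −13.6 × 6²/5² = -19.6 eV

-19.6 eV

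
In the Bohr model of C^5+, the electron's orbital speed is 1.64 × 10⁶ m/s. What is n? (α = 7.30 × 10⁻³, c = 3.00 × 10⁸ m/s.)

8

v_n = Zαc/n ⇒ n = Zαc/v = 6 × 0.00730 × 3.00 × 10⁸ / 1.64 × 10⁶ ≈ 8.01
n = 8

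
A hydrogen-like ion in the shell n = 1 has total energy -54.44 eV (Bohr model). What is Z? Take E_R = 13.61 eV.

2

E_n = −E_R Z²/n² ⇒ Z² = −E_n n²/E_R = 54.44 × 1² / 13.61 ≈ 4.00
Z = 2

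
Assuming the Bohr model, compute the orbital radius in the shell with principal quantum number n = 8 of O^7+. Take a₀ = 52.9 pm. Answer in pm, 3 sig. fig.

423 pm

r_n = n²a₀/Z = 8² × 52.9 / 8
    = 64 × 52.9 / 8 = 423 pm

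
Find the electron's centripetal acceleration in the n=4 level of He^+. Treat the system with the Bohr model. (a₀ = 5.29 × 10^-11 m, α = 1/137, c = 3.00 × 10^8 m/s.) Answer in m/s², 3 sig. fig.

2.83 × 10^21 m/s²

r = n²a₀/Z = 4.23 × 10^-10 m, v = Zαc/n = 1.09 × 10^6 m/s
a = v²/r = (1.09 × 10^6)² / 4.23 × 10^-10 = 2.83 × 10^21 m/s²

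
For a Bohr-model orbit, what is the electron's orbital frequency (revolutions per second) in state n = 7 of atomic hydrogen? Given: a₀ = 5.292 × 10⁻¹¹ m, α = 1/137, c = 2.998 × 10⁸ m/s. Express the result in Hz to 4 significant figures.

r = n²a₀/Z = 2.593 × 10⁻⁹ m, v = Zαc/n = 3.126 × 10⁵ m/s
f = v/(2πr) = 1.919 × 10¹³ Hz

1.919 × 10¹³ Hz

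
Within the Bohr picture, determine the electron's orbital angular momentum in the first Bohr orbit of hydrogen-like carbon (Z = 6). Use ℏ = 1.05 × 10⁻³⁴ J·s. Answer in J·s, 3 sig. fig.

L_n = nℏ = 1 × 1.05 × 10⁻³⁴ = 1.05 × 10⁻³⁴ J·s

1.05 × 10⁻³⁴ J·s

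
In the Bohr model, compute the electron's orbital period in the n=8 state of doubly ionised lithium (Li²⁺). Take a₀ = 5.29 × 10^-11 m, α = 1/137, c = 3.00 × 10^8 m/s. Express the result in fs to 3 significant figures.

8.63 fs

r = n²a₀/Z = 8²·5.29 × 10^-11/3 = 1.13 × 10^-9 m
v = Zαc/n = 3·0.00730·3.00 × 10^8/8 = 8.21 × 10^5 m/s
T = 2πr/v = 8.63 × 10^-15 s = 8.63 fs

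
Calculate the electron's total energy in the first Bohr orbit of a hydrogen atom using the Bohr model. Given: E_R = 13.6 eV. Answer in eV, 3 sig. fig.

-13.6 eV

E_n = −E_R·Z²/n² = −13.6 × 1²/1² = -13.6 eV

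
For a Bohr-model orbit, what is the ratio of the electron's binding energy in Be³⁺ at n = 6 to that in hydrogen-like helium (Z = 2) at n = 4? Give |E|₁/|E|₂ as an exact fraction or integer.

|E| ∝ Z^2 · n^-2
|E|₁/|E|₂ = (4/2)^2 · (6/4)^-2 = 16/9

16/9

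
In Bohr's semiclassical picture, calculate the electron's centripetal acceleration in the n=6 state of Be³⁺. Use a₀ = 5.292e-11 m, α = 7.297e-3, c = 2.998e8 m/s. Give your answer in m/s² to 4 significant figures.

r = n²a₀/Z = 4.763e-10 m, v = Zαc/n = 1.458e6 m/s
a = v²/r = (1.458e6)² / 4.763e-10 = 4.466e21 m/s²

4.466e21 m/s²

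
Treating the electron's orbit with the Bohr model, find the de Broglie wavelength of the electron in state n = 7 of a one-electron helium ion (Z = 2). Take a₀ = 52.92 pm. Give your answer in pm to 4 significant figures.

1164 pm

The Bohr quantisation condition is nλ = 2πr_n.
r_n = n²a₀/Z = 1297 pm
λ = 2πr_n/n = 2π·1297/7 = 1164 pm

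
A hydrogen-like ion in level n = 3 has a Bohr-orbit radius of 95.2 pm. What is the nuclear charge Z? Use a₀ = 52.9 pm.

5

r_n = n²a₀/Z ⇒ Z = n²a₀/r = 3² × 52.9 / 95.2 ≈ 5.00
Z = 5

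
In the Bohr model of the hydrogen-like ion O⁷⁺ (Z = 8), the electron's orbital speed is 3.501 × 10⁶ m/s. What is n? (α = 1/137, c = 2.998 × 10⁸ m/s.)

5

v_n = Zαc/n ⇒ n = Zαc/v = 8 × 0.007299 × 2.998 × 10⁸ / 3.501 × 10⁶ ≈ 5.00
n = 5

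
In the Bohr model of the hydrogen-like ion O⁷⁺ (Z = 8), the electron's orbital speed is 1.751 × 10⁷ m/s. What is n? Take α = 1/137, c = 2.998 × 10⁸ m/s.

v_n = Zαc/n ⇒ n = Zαc/v = 8 × 0.007299 × 2.998 × 10⁸ / 1.751 × 10⁷ ≈ 1.00
n = 1

1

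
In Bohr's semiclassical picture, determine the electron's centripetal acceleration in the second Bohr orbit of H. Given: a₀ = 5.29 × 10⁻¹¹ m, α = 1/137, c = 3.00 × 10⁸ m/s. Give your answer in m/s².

r = n²a₀/Z = 2.12 × 10⁻¹⁰ m, v = Zαc/n = 1.09 × 10⁶ m/s
a = v²/r = (1.09 × 10⁶)² / 2.12 × 10⁻¹⁰ = 5.67 × 10²¹ m/s²

5.67 × 10²¹ m/s²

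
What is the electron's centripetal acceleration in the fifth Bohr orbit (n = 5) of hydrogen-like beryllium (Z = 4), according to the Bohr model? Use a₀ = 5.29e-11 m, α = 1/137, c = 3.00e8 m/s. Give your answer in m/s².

r = n²a₀/Z = 3.31e-10 m, v = Zαc/n = 1.75e6 m/s
a = v²/r = (1.75e6)² / 3.31e-10 = 9.28e21 m/s²

9.28e21 m/s²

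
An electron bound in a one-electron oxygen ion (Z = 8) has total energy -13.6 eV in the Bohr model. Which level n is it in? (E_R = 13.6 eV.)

E_n = −E_R Z²/n² ⇒ n² = E_R Z²/(−E_n) = 13.6 × 8² / 13.6 ≈ 64.00
n = 8

8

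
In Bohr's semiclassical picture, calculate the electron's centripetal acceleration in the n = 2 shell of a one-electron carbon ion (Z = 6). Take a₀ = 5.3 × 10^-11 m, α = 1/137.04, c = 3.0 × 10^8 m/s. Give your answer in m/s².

r = n²a₀/Z = 3.5 × 10^-11 m, v = Zαc/n = 6.6 × 10^6 m/s
a = v²/r = (6.6 × 10^6)² / 3.5 × 10^-11 = 1.2 × 10^24 m/s²

1.2 × 10^24 m/s²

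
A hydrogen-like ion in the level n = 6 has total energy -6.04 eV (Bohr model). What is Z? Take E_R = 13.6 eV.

E_n = −E_R Z²/n² ⇒ Z² = −E_n n²/E_R = 6.04 × 6² / 13.6 ≈ 15.99
Z = 4

4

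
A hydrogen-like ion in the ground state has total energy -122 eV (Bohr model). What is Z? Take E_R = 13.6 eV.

3

E_n = −E_R Z²/n² ⇒ Z² = −E_n n²/E_R = 122 × 1² / 13.6 ≈ 8.97
Z = 3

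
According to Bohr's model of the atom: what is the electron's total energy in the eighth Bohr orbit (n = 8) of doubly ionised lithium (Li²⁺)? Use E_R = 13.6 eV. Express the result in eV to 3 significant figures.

-1.91 eV

E_n = −E_R·Z²/n² = −13.6 × 3²/8² = -1.91 eV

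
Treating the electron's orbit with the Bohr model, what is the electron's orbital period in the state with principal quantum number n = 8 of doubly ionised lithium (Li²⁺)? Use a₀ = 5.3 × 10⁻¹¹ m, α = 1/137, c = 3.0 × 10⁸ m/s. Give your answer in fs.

8.7 fs

r = n²a₀/Z = 8²·5.3 × 10⁻¹¹/3 = 1.1 × 10⁻⁹ m
v = Zαc/n = 3·0.0073·3.0 × 10⁸/8 = 8.2 × 10⁵ m/s
T = 2πr/v = 8.7 × 10⁻¹⁵ s = 8.7 fs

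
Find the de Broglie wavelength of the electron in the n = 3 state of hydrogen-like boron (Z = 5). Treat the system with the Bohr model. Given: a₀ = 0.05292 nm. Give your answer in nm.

The Bohr quantisation condition is nλ = 2πr_n.
r_n = n²a₀/Z = 0.09526 nm
λ = 2πr_n/n = 2π·0.09526/3 = 0.1995 nm

0.1995 nm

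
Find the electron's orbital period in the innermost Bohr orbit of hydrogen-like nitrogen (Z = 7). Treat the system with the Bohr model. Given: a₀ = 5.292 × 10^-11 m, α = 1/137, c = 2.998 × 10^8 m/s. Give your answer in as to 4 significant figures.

3.101 as

r = n²a₀/Z = 1²·5.292 × 10^-11/7 = 7.560 × 10^-12 m
v = Zαc/n = 7·0.007299·2.998 × 10^8/1 = 1.532 × 10^7 m/s
T = 2πr/v = 3.101 × 10^-18 s = 3.101 as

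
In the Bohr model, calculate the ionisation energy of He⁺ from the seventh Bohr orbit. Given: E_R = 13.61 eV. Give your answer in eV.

1.111 eV

E_n = −E_R·Z²/n² = −13.61 × 2²/7² eV = -1.111 eV
Ionisation energy = −E_n = 1.111 eV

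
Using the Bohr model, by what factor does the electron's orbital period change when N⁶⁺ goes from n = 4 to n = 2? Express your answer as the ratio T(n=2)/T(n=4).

T ∝ Z^-2 · n^3; with Z fixed, T ∝ n^3.
T(n=2)/T(n=4) = (2/4)^3 = 1/8

1/8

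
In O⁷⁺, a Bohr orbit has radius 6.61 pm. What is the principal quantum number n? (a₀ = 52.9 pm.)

1

r_n = n²a₀/Z ⇒ n² = rZ/a₀ = 6.61 × 8 / 52.9 ≈ 1.00
n = 1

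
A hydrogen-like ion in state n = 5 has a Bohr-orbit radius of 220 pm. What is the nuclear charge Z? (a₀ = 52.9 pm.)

r_n = n²a₀/Z ⇒ Z = n²a₀/r = 5² × 52.9 / 220 ≈ 6.01
Z = 6

6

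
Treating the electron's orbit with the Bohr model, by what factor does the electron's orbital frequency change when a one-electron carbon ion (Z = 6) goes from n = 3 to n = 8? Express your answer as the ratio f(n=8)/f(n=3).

27/512

f ∝ Z^2 · n^-3; with Z fixed, f ∝ n^-3.
f(n=8)/f(n=3) = (8/3)^-3 = 27/512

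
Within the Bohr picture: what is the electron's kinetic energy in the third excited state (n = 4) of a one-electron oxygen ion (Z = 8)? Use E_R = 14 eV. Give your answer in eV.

56 eV

For a Coulomb orbit the virial theorem gives K = −E_n.
E_n = −E_R·Z²/n², so K = E_R·Z²/n² = 14 × 8²/4² = 56 eV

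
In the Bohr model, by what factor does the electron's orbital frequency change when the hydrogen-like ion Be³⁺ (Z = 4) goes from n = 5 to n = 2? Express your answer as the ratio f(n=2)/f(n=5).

f ∝ Z^2 · n^-3; with Z fixed, f ∝ n^-3.
f(n=2)/f(n=5) = (2/5)^-3 = 125/8

125/8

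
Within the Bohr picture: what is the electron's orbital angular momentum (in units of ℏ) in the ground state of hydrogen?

1

L_n = nℏ, so L/ℏ = n = 1.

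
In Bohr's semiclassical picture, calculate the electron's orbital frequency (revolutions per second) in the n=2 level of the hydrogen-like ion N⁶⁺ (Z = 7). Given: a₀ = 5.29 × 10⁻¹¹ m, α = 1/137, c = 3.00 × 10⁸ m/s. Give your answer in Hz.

4.04 × 10¹⁶ Hz

r = n²a₀/Z = 3.02 × 10⁻¹¹ m, v = Zαc/n = 7.66 × 10⁶ m/s
f = v/(2πr) = 4.04 × 10¹⁶ Hz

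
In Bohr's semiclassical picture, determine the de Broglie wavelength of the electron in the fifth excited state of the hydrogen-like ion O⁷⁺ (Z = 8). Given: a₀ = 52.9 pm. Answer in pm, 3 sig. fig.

249 pm

The Bohr quantisation condition is nλ = 2πr_n.
r_n = n²a₀/Z = 238 pm
λ = 2πr_n/n = 2π·238/6 = 249 pm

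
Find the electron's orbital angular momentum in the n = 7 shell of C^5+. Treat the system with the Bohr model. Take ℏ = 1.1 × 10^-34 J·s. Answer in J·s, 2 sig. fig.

L_n = nℏ = 7 × 1.1 × 10^-34 = 7.7 × 10^-34 J·s

7.7 × 10^-34 J·s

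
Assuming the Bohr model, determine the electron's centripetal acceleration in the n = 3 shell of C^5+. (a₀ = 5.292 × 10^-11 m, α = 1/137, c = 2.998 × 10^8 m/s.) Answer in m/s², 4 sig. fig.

r = n²a₀/Z = 7.938 × 10^-11 m, v = Zαc/n = 4.377 × 10^6 m/s
a = v²/r = (4.377 × 10^6)² / 7.938 × 10^-11 = 2.413 × 10^23 m/s²

2.413 × 10^23 m/s²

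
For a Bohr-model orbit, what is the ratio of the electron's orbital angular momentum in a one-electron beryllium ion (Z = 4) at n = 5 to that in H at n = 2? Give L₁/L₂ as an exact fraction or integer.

5/2

L = nℏ is independent of Z.
L₁/L₂ = n₁/n₂ = 5/2 = 5/2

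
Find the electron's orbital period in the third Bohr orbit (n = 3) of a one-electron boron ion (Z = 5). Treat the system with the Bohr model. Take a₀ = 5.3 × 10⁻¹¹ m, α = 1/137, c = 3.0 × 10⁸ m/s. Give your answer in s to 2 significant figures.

1.6 × 10⁻¹⁶ s

r = n²a₀/Z = 3²·5.3 × 10⁻¹¹/5 = 9.5 × 10⁻¹¹ m
v = Zαc/n = 5·0.0073·3.0 × 10⁸/3 = 3.6 × 10⁶ m/s
T = 2πr/v = 1.6 × 10⁻¹⁶ s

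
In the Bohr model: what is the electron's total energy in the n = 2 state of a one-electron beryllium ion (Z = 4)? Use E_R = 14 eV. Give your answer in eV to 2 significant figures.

-56 eV

E_n = −E_R·Z²/n² = −14 × 4²/2² = -56 eV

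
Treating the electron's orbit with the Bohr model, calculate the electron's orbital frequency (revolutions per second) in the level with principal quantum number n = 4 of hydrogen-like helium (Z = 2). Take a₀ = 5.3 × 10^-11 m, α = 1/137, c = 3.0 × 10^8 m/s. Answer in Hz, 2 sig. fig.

4.1 × 10^14 Hz

r = n²a₀/Z = 4.2 × 10^-10 m, v = Zαc/n = 1.1 × 10^6 m/s
f = v/(2πr) = 4.1 × 10^14 Hz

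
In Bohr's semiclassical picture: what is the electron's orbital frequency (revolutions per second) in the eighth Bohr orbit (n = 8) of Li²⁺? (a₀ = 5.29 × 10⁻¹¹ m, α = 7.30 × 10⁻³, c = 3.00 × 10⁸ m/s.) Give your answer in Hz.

1.16 × 10¹⁴ Hz

r = n²a₀/Z = 1.13 × 10⁻⁹ m, v = Zαc/n = 8.21 × 10⁵ m/s
f = v/(2πr) = 1.16 × 10¹⁴ Hz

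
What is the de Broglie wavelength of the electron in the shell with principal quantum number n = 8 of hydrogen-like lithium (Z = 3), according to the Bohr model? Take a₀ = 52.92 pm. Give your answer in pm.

The Bohr quantisation condition is nλ = 2πr_n.
r_n = n²a₀/Z = 1129 pm
λ = 2πr_n/n = 2π·1129/8 = 886.7 pm

886.7 pm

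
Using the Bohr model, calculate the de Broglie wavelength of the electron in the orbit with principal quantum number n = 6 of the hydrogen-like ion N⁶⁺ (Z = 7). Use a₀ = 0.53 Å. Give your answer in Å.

2.9 Å

The Bohr quantisation condition is nλ = 2πr_n.
r_n = n²a₀/Z = 2.7 Å
λ = 2πr_n/n = 2π·2.7/6 = 2.9 Å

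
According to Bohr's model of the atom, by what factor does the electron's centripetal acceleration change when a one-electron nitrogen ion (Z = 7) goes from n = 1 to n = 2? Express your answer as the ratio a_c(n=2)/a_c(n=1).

a_c ∝ Z^3 · n^-4; with Z fixed, a_c ∝ n^-4.
a_c(n=2)/a_c(n=1) = (2/1)^-4 = 1/16

1/16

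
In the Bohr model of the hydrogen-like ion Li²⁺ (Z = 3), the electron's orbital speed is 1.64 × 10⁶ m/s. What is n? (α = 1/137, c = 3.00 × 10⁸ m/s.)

4

v_n = Zαc/n ⇒ n = Zαc/v = 3 × 0.00730 × 3.00 × 10⁸ / 1.64 × 10⁶ ≈ 4.01
n = 4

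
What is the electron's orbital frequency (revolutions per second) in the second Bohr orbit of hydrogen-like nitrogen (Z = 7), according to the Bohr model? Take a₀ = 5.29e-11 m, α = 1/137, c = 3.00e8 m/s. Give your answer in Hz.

4.04e16 Hz

r = n²a₀/Z = 3.02e-11 m, v = Zαc/n = 7.66e6 m/s
f = v/(2πr) = 4.04e16 Hz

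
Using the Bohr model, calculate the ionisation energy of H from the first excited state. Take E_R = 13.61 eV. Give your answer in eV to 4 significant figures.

3.402 eV

E_n = −E_R·Z²/n² = −13.61 × 1²/2² eV = -3.402 eV
Ionisation energy = −E_n = 3.402 eV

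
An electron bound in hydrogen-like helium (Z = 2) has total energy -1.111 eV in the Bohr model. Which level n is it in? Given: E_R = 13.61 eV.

7

E_n = −E_R Z²/n² ⇒ n² = E_R Z²/(−E_n) = 13.61 × 2² / 1.111 ≈ 49.00
n = 7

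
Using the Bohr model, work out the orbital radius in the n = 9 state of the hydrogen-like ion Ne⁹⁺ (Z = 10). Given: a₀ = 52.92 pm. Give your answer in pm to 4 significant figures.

428.7 pm

r_n = n²a₀/Z = 9² × 52.92 / 10
    = 81 × 52.92 / 10 = 428.7 pm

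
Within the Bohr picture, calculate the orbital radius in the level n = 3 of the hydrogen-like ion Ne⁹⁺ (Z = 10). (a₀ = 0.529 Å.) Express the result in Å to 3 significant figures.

r_n = n²a₀/Z = 3² × 0.529 / 10
    = 9 × 0.529 / 10 = 0.476 Å

0.476 Å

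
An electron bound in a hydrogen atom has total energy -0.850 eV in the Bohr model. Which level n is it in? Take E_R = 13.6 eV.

E_n = −E_R Z²/n² ⇒ n² = E_R Z²/(−E_n) = 13.6 × 1² / 0.850 ≈ 16.00
n = 4

4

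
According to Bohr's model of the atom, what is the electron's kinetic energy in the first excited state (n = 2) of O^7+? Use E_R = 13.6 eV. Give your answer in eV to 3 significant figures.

218 eV

For a Coulomb orbit the virial theorem gives K = −E_n.
E_n = −E_R·Z²/n², so K = E_R·Z²/n² = 13.6 × 8²/2² = 218 eV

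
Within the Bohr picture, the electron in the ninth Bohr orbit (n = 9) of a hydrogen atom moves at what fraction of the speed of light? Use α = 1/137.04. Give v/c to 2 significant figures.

v_n = Zαc/n, so v/c = Zα/n = 1 × 0.0073 / 9 = 0.00081

0.00081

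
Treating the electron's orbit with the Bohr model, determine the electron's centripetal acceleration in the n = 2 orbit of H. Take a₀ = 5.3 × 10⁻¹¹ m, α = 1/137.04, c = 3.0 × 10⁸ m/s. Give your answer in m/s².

r = n²a₀/Z = 2.1 × 10⁻¹⁰ m, v = Zαc/n = 1.1 × 10⁶ m/s
a = v²/r = (1.1 × 10⁶)² / 2.1 × 10⁻¹⁰ = 5.7 × 10²¹ m/s²

5.7 × 10²¹ m/s²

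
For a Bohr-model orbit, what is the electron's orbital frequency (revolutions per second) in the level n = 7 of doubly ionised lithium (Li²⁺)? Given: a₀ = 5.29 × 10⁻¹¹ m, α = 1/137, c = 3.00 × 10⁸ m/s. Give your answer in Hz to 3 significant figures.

1.73 × 10¹⁴ Hz

r = n²a₀/Z = 8.64 × 10⁻¹⁰ m, v = Zαc/n = 9.38 × 10⁵ m/s
f = v/(2πr) = 1.73 × 10¹⁴ Hz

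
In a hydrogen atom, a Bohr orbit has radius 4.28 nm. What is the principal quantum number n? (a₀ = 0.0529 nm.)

r_n = n²a₀/Z ⇒ n² = rZ/a₀ = 4.28 × 1 / 0.0529 ≈ 80.91
n = 9

9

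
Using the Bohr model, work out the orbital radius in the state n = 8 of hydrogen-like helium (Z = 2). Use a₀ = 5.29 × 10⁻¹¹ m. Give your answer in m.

r_n = n²a₀/Z = 8² × 5.29 × 10⁻¹¹ / 2
    = 64 × 5.29 × 10⁻¹¹ / 2 = 1.69 × 10⁻⁹ m

1.69 × 10⁻⁹ m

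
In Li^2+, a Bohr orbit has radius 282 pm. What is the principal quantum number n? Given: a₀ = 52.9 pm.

r_n = n²a₀/Z ⇒ n² = rZ/a₀ = 282 × 3 / 52.9 ≈ 15.99
n = 4

4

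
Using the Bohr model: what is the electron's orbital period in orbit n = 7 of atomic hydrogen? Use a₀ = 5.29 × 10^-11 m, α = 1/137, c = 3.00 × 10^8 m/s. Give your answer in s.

r = n²a₀/Z = 7²·5.29 × 10^-11/1 = 2.59 × 10^-9 m
v = Zαc/n = 1·0.00730·3.00 × 10^8/7 = 3.13 × 10^5 m/s
T = 2πr/v = 5.21 × 10^-14 s

5.21 × 10^-14 s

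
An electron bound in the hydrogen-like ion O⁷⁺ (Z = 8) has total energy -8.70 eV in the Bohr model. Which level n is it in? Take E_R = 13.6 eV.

10

E_n = −E_R Z²/n² ⇒ n² = E_R Z²/(−E_n) = 13.6 × 8² / 8.70 ≈ 100.05
n = 10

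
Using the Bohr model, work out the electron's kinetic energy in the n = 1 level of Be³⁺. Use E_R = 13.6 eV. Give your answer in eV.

For a Coulomb orbit the virial theorem gives K = −E_n.
E_n = −E_R·Z²/n², so K = E_R·Z²/n² = 13.6 × 4²/1² = 218 eV

218 eV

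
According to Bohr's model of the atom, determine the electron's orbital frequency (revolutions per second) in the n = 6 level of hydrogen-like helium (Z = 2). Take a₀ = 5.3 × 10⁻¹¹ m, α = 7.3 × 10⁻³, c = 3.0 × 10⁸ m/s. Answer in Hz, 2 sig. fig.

r = n²a₀/Z = 9.5 × 10⁻¹⁰ m, v = Zαc/n = 7.3 × 10⁵ m/s
f = v/(2πr) = 1.2 × 10¹⁴ Hz

1.2 × 10¹⁴ Hz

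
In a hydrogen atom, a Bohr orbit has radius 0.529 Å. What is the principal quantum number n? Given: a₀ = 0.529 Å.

1

r_n = n²a₀/Z ⇒ n² = rZ/a₀ = 0.529 × 1 / 0.529 ≈ 1.00
n = 1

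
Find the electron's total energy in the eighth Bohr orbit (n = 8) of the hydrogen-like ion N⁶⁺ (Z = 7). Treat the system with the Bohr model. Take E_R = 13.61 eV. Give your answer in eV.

-10.42 eV

E_n = −E_R·Z²/n² = −13.61 × 7²/8² = -10.42 eV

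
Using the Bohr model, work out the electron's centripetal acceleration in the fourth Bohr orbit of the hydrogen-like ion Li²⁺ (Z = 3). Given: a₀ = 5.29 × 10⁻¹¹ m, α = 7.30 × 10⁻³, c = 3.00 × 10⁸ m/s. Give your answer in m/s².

r = n²a₀/Z = 2.82 × 10⁻¹⁰ m, v = Zαc/n = 1.64 × 10⁶ m/s
a = v²/r = (1.64 × 10⁶)² / 2.82 × 10⁻¹⁰ = 9.56 × 10²¹ m/s²

9.56 × 10²¹ m/s²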